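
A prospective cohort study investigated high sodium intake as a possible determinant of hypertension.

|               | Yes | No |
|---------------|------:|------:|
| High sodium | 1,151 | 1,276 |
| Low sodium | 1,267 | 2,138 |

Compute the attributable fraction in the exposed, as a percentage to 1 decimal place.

Cells: a = 1151, b = 1276, c = 1267, d = 2138.
Risk in exposed = 1151/2427 = 0.47425; risk in unexposed = 1267/3405 = 0.37210.
RR = 0.47425/0.37210 = 1.27452
AR% = (RR − 1)/RR × 100 = (1.27452 − 1)/1.27452 × 100 = 21.5390%

21.5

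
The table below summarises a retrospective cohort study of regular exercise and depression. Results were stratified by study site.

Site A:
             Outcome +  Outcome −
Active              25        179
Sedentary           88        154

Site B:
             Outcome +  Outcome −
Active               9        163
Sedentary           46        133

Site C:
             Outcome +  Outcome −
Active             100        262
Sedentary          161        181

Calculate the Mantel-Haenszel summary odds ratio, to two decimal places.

OR_MH = Σ(aᵢdᵢ/nᵢ) / Σ(bᵢcᵢ/nᵢ), where nᵢ is the stratum total.
Stratum 1 (Site A): n = 446; a·d/n = 25·154/446 = 8.6323; b·c/n = 179·88/446 = 35.3184
Stratum 2 (Site B): n = 351; a·d/n = 9·133/351 = 3.4103; b·c/n = 163·46/351 = 21.3618
Stratum 3 (Site C): n = 704; a·d/n = 100·181/704 = 25.7102; b·c/n = 262·161/704 = 59.9176
OR_MH = (8.6323 + 3.4103 + 25.7102) / (35.3184 + 21.3618 + 59.9176) = 37.7528 / 116.5978 = 0.32379

0.32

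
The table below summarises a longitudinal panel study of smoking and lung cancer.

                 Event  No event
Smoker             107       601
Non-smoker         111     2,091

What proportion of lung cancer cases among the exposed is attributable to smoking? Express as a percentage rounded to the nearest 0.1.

66.6

Cells: a = 107, b = 601, c = 111, d = 2091.
Risk in exposed = 107/708 = 0.15113; risk in unexposed = 111/2202 = 0.05041.
RR = 0.15113/0.05041 = 2.99809
AR% = (RR − 1)/RR × 100 = (2.99809 − 1)/2.99809 × 100 = 66.6454%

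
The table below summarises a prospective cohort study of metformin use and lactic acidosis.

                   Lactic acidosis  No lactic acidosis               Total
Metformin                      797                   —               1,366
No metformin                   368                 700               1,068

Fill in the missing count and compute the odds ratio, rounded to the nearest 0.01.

The missing cell is in the exposed row: 1366 − 797 = 569.
So a = 797, b = 569, c = 368, d = 700.
OR = (a·d)/(b·c) = (797 × 700) / (569 × 368) = 557900 / 209392 = 2.66438

2.66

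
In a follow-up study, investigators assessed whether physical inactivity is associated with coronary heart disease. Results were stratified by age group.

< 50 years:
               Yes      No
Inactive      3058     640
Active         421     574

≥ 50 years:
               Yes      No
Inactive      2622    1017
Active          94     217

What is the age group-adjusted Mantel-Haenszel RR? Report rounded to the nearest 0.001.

RR_MH = Σ(aᵢ·n₀ᵢ/nᵢ) / Σ(cᵢ·n₁ᵢ/nᵢ), with n₁ᵢ = aᵢ+bᵢ (exposed), n₀ᵢ = cᵢ+dᵢ (unexposed), nᵢ = n₁ᵢ+n₀ᵢ.
Stratum 1 (< 50 years): n₁ = 3698, n₀ = 995, n = 4693; a·n₀/n = 3058·995/4693 = 648.3507; c·n₁/n = 421·3698/4693 = 331.7405
Stratum 2 (≥ 50 years): n₁ = 3639, n₀ = 311, n = 3950; a·n₀/n = 2622·311/3950 = 206.4410; c·n₁/n = 94·3639/3950 = 86.5990
RR_MH = (648.3507 + 206.4410) / (331.7405 + 86.5990) = 854.7917 / 418.3395 = 2.04330

2.043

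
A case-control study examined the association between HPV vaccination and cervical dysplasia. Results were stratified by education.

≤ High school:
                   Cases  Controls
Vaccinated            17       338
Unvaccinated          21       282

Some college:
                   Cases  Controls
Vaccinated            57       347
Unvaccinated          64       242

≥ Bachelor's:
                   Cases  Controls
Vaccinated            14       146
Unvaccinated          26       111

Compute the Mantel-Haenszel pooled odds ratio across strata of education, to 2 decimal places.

0.58

OR_MH = Σ(aᵢdᵢ/nᵢ) / Σ(bᵢcᵢ/nᵢ), where nᵢ is the stratum total.
Stratum 1 (≤ High school): n = 658; a·d/n = 17·282/658 = 7.2857; b·c/n = 338·21/658 = 10.7872
Stratum 2 (Some college): n = 710; a·d/n = 57·242/710 = 19.4282; b·c/n = 347·64/710 = 31.2789
Stratum 3 (≥ Bachelor's): n = 297; a·d/n = 14·111/297 = 5.2323; b·c/n = 146·26/297 = 12.7811
OR_MH = (7.2857 + 19.4282 + 5.2323) / (10.7872 + 31.2789 + 12.7811) = 31.9462 / 54.8473 = 0.58246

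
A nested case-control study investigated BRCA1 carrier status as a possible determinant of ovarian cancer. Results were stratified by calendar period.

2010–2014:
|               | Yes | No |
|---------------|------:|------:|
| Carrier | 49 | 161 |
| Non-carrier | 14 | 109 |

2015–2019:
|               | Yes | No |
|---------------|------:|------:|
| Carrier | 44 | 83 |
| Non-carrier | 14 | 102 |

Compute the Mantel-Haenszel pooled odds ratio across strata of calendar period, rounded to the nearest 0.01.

2.99

OR_MH = Σ(aᵢdᵢ/nᵢ) / Σ(bᵢcᵢ/nᵢ), where nᵢ is the stratum total.
Stratum 1 (2010–2014): n = 333; a·d/n = 49·109/333 = 16.0390; b·c/n = 161·14/333 = 6.7688
Stratum 2 (2015–2019): n = 243; a·d/n = 44·102/243 = 18.4691; b·c/n = 83·14/243 = 4.7819
OR_MH = (16.0390 + 18.4691) / (6.7688 + 4.7819) = 34.5082 / 11.5507 = 2.98755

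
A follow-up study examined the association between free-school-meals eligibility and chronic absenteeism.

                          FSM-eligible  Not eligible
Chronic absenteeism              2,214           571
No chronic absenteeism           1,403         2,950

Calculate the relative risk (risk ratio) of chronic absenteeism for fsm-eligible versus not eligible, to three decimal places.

3.774

Reading the table with exposure as columns: a = 2214 (FSM-eligible, case), b = 1403 (FSM-eligible, non-case), c = 571 (Not eligible, case), d = 2950.
Risk in exposed = 2214/3617 = 0.61211; risk in unexposed = 571/3521 = 0.16217.
RR = 0.61211 / 0.16217 = 3.77450
The risk among the exposed is 3.77 times that among the unexposed.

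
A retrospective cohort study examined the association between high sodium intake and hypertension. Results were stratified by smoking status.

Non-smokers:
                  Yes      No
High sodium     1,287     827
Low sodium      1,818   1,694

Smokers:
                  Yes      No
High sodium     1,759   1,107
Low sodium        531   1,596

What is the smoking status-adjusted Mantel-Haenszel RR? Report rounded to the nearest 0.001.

RR_MH = Σ(aᵢ·n₀ᵢ/nᵢ) / Σ(cᵢ·n₁ᵢ/nᵢ), with n₁ᵢ = aᵢ+bᵢ (exposed), n₀ᵢ = cᵢ+dᵢ (unexposed), nᵢ = n₁ᵢ+n₀ᵢ.
Stratum 1 (Non-smokers): n₁ = 2114, n₀ = 3512, n = 5626; a·n₀/n = 1287·3512/5626 = 803.4028; c·n₁/n = 1818·2114/5626 = 683.1234
Stratum 2 (Smokers): n₁ = 2866, n₀ = 2127, n = 4993; a·n₀/n = 1759·2127/4993 = 749.3277; c·n₁/n = 531·2866/4993 = 304.7959
RR_MH = (803.4028 + 749.3277) / (683.1234 + 304.7959) = 1552.7304 / 987.9193 = 1.57172

1.572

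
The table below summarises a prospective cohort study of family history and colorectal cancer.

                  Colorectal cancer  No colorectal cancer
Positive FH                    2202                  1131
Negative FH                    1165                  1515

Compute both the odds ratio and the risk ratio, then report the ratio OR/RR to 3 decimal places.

1.666

Cells: a = 2202, b = 1131, c = 1165, d = 1515.
OR = (2202·1515)/(1131·1165) = 3336030/1317615 = 2.53187
Risk in exposed = 2202/3333 = 0.66067; risk in unexposed = 1165/2680 = 0.43470; RR = 1.51982
OR/RR = 2.53187 / 1.51982 = 1.66591
The outcome is not rare, so the OR lies further from 1 than the RR.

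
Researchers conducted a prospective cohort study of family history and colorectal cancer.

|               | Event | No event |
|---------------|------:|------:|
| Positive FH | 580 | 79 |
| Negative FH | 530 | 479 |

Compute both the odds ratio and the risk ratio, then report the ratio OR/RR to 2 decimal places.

3.96

Cells: a = 580, b = 79, c = 530, d = 479.
OR = (580·479)/(79·530) = 277820/41870 = 6.63530
Risk in exposed = 580/659 = 0.88012; risk in unexposed = 530/1009 = 0.52527; RR = 1.67555
OR/RR = 6.63530 / 1.67555 = 3.96007
The outcome is not rare, so the OR lies further from 1 than the RR.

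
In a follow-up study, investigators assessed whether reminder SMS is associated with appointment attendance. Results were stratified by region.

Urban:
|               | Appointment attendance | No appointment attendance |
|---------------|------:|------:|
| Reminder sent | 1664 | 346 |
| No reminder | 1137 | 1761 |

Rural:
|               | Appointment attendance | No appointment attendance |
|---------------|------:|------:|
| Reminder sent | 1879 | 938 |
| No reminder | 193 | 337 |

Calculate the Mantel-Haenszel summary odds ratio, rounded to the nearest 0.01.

OR_MH = Σ(aᵢdᵢ/nᵢ) / Σ(bᵢcᵢ/nᵢ), where nᵢ is the stratum total.
Stratum 1 (Urban): n = 4908; a·d/n = 1664·1761/4908 = 597.0465; b·c/n = 346·1137/4908 = 80.1553
Stratum 2 (Rural): n = 3347; a·d/n = 1879·337/3347 = 189.1912; b·c/n = 938·193/3347 = 54.0884
OR_MH = (597.0465 + 189.1912) / (80.1553 + 54.0884) = 786.2377 / 134.2437 = 5.85679

5.86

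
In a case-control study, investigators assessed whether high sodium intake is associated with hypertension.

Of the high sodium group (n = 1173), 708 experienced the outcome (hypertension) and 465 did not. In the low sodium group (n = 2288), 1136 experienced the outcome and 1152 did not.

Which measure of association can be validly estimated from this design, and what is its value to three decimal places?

From the description: a = 708, b = 465, c = 1136, d = 1152.
This is a case-control study: participants were sampled on outcome status, so risks in the source population cannot be estimated directly — relative risk is not valid here. The odds ratio is the appropriate measure.
OR = (a·d)/(b·c) = (708 × 1152) / (465 × 1136) = 815616 / 528240 = 1.54403

1.544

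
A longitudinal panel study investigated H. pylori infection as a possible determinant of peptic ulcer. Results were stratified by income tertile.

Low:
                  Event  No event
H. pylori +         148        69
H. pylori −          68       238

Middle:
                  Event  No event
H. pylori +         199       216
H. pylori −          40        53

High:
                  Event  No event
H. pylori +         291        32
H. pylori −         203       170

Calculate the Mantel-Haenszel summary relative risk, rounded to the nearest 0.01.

RR_MH = Σ(aᵢ·n₀ᵢ/nᵢ) / Σ(cᵢ·n₁ᵢ/nᵢ), with n₁ᵢ = aᵢ+bᵢ (exposed), n₀ᵢ = cᵢ+dᵢ (unexposed), nᵢ = n₁ᵢ+n₀ᵢ.
Stratum 1 (Low): n₁ = 217, n₀ = 306, n = 523; a·n₀/n = 148·306/523 = 86.5927; c·n₁/n = 68·217/523 = 28.2141
Stratum 2 (Middle): n₁ = 415, n₀ = 93, n = 508; a·n₀/n = 199·93/508 = 36.4311; c·n₁/n = 40·415/508 = 32.6772
Stratum 3 (High): n₁ = 323, n₀ = 373, n = 696; a·n₀/n = 291·373/696 = 155.9526; c·n₁/n = 203·323/696 = 94.2083
RR_MH = (86.5927 + 36.4311 + 155.9526) / (28.2141 + 32.6772 + 94.2083) = 278.9764 / 155.0996 = 1.79869

1.80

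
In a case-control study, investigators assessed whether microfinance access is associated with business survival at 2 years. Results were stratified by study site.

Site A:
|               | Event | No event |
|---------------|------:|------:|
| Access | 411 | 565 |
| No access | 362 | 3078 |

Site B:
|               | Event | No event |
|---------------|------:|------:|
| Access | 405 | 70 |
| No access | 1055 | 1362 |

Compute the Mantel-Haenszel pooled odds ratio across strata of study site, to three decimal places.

OR_MH = Σ(aᵢdᵢ/nᵢ) / Σ(bᵢcᵢ/nᵢ), where nᵢ is the stratum total.
Stratum 1 (Site A): n = 4416; a·d/n = 411·3078/4416 = 286.4715; b·c/n = 565·362/4416 = 46.3157
Stratum 2 (Site B): n = 2892; a·d/n = 405·1362/2892 = 190.7365; b·c/n = 70·1055/2892 = 25.5360
OR_MH = (286.4715 + 190.7365) / (46.3157 + 25.5360) = 477.2080 / 71.8516 = 6.64157

6.642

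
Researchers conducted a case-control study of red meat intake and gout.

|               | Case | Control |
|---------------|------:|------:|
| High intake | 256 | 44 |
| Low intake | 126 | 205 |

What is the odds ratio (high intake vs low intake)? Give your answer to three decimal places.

9.466

Cells: a = 256, b = 44, c = 126, d = 205.
OR = (a·d)/(b·c) = (256 × 205) / (44 × 126) = 52480 / 5544 = 9.46609
The odds of gout are about 9.47 times as high in the high intake group.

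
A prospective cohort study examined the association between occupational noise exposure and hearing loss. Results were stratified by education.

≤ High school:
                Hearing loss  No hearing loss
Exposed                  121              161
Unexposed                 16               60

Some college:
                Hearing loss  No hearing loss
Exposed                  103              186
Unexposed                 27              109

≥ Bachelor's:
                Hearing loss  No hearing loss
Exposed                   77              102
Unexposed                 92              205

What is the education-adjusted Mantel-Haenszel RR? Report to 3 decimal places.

1.627

RR_MH = Σ(aᵢ·n₀ᵢ/nᵢ) / Σ(cᵢ·n₁ᵢ/nᵢ), with n₁ᵢ = aᵢ+bᵢ (exposed), n₀ᵢ = cᵢ+dᵢ (unexposed), nᵢ = n₁ᵢ+n₀ᵢ.
Stratum 1 (≤ High school): n₁ = 282, n₀ = 76, n = 358; a·n₀/n = 121·76/358 = 25.6872; c·n₁/n = 16·282/358 = 12.6034
Stratum 2 (Some college): n₁ = 289, n₀ = 136, n = 425; a·n₀/n = 103·136/425 = 32.9600; c·n₁/n = 27·289/425 = 18.3600
Stratum 3 (≥ Bachelor's): n₁ = 179, n₀ = 297, n = 476; a·n₀/n = 77·297/476 = 48.0441; c·n₁/n = 92·179/476 = 34.5966
RR_MH = (25.6872 + 32.9600 + 48.0441) / (12.6034 + 18.3600 + 34.5966) = 106.6913 / 65.5600 = 1.62738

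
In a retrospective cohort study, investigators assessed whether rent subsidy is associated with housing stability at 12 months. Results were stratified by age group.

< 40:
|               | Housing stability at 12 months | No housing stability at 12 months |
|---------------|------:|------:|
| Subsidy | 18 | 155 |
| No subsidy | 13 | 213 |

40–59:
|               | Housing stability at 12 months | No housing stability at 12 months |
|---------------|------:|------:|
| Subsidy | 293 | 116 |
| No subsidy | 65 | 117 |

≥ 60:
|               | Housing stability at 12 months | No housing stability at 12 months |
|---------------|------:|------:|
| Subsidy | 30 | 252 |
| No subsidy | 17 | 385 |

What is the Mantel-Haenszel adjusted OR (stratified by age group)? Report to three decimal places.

3.510

OR_MH = Σ(aᵢdᵢ/nᵢ) / Σ(bᵢcᵢ/nᵢ), where nᵢ is the stratum total.
Stratum 1 (< 40): n = 399; a·d/n = 18·213/399 = 9.6090; b·c/n = 155·13/399 = 5.0501
Stratum 2 (40–59): n = 591; a·d/n = 293·117/591 = 58.0051; b·c/n = 116·65/591 = 12.7580
Stratum 3 (≥ 60): n = 684; a·d/n = 30·385/684 = 16.8860; b·c/n = 252·17/684 = 6.2632
OR_MH = (9.6090 + 58.0051 + 16.8860) / (5.0501 + 12.7580 + 6.2632) = 84.5001 / 24.0713 = 3.51040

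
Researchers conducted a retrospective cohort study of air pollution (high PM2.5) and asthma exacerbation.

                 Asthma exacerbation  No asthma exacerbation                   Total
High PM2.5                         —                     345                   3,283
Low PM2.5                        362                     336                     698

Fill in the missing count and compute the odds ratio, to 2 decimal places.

7.90

The missing cell is in the exposed row: 3283 − 345 = 2938.
So a = 2938, b = 345, c = 362, d = 336.
OR = (a·d)/(b·c) = (2938 × 336) / (345 × 362) = 987168 / 124890 = 7.90430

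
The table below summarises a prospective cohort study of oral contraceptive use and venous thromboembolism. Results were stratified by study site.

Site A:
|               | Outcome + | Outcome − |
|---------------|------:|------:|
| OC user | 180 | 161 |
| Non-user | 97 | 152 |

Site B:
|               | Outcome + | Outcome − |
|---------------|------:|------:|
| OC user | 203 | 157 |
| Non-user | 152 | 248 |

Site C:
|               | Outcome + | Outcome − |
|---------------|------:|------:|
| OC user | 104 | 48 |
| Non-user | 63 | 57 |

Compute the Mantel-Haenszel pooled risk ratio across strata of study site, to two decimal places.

RR_MH = Σ(aᵢ·n₀ᵢ/nᵢ) / Σ(cᵢ·n₁ᵢ/nᵢ), with n₁ᵢ = aᵢ+bᵢ (exposed), n₀ᵢ = cᵢ+dᵢ (unexposed), nᵢ = n₁ᵢ+n₀ᵢ.
Stratum 1 (Site A): n₁ = 341, n₀ = 249, n = 590; a·n₀/n = 180·249/590 = 75.9661; c·n₁/n = 97·341/590 = 56.0627
Stratum 2 (Site B): n₁ = 360, n₀ = 400, n = 760; a·n₀/n = 203·400/760 = 106.8421; c·n₁/n = 152·360/760 = 72.0000
Stratum 3 (Site C): n₁ = 152, n₀ = 120, n = 272; a·n₀/n = 104·120/272 = 45.8824; c·n₁/n = 63·152/272 = 35.2059
RR_MH = (75.9661 + 106.8421 + 45.8824) / (56.0627 + 72.0000 + 35.2059) = 228.6906 / 163.2686 = 1.40070

1.40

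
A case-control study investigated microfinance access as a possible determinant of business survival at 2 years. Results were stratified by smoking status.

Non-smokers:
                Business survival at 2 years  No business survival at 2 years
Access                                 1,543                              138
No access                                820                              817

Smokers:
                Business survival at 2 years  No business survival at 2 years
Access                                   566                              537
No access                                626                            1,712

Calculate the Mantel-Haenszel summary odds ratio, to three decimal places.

5.019

OR_MH = Σ(aᵢdᵢ/nᵢ) / Σ(bᵢcᵢ/nᵢ), where nᵢ is the stratum total.
Stratum 1 (Non-smokers): n = 3318; a·d/n = 1543·817/3318 = 379.9370; b·c/n = 138·820/3318 = 34.1049
Stratum 2 (Smokers): n = 3441; a·d/n = 566·1712/3441 = 281.6019; b·c/n = 537·626/3441 = 97.6931
OR_MH = (379.9370 + 281.6019) / (34.1049 + 97.6931) = 661.5389 / 131.7980 = 5.01934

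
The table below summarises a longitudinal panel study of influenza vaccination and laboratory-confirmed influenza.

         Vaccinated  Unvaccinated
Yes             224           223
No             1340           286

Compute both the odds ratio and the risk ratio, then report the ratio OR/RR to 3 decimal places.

0.656

Reading the table with exposure as columns: a = 224 (Vaccinated, case), b = 1340 (Vaccinated, non-case), c = 223 (Unvaccinated, case), d = 286.
OR = (224·286)/(1340·223) = 64064/298820 = 0.21439
Risk in exposed = 224/1564 = 0.14322; risk in unexposed = 223/509 = 0.43811; RR = 0.32691
OR/RR = 0.21439 / 0.32691 = 0.65581
The outcome is not rare, so the OR lies further from 1 than the RR.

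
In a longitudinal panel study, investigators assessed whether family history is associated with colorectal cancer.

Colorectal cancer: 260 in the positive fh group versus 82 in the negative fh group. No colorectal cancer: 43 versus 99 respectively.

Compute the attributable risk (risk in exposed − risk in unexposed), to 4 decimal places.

0.4050

From the description: a = 260, b = 43, c = 82, d = 99.
Risk in exposed = 260/303 = 0.858086; risk in unexposed = 82/181 = 0.453039.
Risk difference = 0.858086 − 0.453039 = 0.405047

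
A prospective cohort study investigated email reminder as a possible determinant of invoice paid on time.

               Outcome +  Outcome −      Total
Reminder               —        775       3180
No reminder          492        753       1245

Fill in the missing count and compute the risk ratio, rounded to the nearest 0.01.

1.91

The missing cell is in the exposed row: 3180 − 775 = 2405.
So a = 2405, b = 775, c = 492, d = 753.
RR = [a/(a+b)] / [c/(c+d)] = (2405/3180) / (492/1245) = 0.75629/0.39518 = 1.91378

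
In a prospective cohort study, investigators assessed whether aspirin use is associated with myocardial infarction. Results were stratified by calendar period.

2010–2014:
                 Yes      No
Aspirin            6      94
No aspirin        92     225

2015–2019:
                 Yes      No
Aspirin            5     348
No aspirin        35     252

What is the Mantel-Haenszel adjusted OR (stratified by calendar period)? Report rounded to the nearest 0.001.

0.131

OR_MH = Σ(aᵢdᵢ/nᵢ) / Σ(bᵢcᵢ/nᵢ), where nᵢ is the stratum total.
Stratum 1 (2010–2014): n = 417; a·d/n = 6·225/417 = 3.2374; b·c/n = 94·92/417 = 20.7386
Stratum 2 (2015–2019): n = 640; a·d/n = 5·252/640 = 1.9688; b·c/n = 348·35/640 = 19.0312
OR_MH = (3.2374 + 1.9688) / (20.7386 + 19.0312) = 5.2062 / 39.7699 = 0.13091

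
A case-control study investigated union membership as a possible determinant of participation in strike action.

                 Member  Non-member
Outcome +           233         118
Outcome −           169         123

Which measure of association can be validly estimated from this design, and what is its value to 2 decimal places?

Reading the table with exposure as columns: a = 233 (Member, case), b = 169 (Member, non-case), c = 118 (Non-member, case), d = 123.
This is a case-control study: participants were sampled on outcome status, so risks in the source population cannot be estimated directly — relative risk is not valid here. The odds ratio is the appropriate measure.
OR = (a·d)/(b·c) = (233 × 123) / (169 × 118) = 28659 / 19942 = 1.43712

1.44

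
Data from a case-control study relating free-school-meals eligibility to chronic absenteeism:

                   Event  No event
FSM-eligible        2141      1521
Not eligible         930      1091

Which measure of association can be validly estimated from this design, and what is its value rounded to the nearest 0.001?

1.651

Cells: a = 2141, b = 1521, c = 930, d = 1091.
This is a case-control study: participants were sampled on outcome status, so risks in the source population cannot be estimated directly — relative risk is not valid here. The odds ratio is the appropriate measure.
OR = (a·d)/(b·c) = (2141 × 1091) / (1521 × 930) = 2335831 / 1414530 = 1.65131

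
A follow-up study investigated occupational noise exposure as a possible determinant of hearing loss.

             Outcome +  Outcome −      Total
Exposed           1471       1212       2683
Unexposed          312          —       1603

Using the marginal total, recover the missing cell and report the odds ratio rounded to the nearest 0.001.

The missing cell is in the unexposed row: 1603 − 312 = 1291.
So a = 1471, b = 1212, c = 312, d = 1291.
OR = (a·d)/(b·c) = (1471 × 1291) / (1212 × 312) = 1899061 / 378144 = 5.02206

5.022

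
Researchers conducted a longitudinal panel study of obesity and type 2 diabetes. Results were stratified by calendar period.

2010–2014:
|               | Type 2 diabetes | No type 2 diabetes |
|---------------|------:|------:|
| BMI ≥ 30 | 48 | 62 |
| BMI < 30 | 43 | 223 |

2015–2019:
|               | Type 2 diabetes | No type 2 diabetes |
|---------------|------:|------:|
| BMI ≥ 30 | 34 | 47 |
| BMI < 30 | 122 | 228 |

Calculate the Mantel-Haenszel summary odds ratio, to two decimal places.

2.28

OR_MH = Σ(aᵢdᵢ/nᵢ) / Σ(bᵢcᵢ/nᵢ), where nᵢ is the stratum total.
Stratum 1 (2010–2014): n = 376; a·d/n = 48·223/376 = 28.4681; b·c/n = 62·43/376 = 7.0904
Stratum 2 (2015–2019): n = 431; a·d/n = 34·228/431 = 17.9861; b·c/n = 47·122/431 = 13.3039
OR_MH = (28.4681 + 17.9861) / (7.0904 + 13.3039) = 46.4542 / 20.3944 = 2.27779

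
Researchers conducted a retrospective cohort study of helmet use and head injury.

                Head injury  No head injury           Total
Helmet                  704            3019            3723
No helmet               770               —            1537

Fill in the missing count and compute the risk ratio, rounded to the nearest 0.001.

0.377

The missing cell is in the unexposed row: 1537 − 770 = 767.
So a = 704, b = 3019, c = 770, d = 767.
RR = [a/(a+b)] / [c/(c+d)] = (704/3723) / (770/1537) = 0.18909/0.50098 = 0.37745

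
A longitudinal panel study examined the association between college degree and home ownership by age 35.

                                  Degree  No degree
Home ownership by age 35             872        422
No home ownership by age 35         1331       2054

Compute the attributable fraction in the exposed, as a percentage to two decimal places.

Reading the table with exposure as columns: a = 872 (Degree, case), b = 1331 (Degree, non-case), c = 422 (No degree, case), d = 2054.
Risk in exposed = 872/2203 = 0.39582; risk in unexposed = 422/2476 = 0.17044.
RR = 0.39582/0.17044 = 2.32242
AR% = (RR − 1)/RR × 100 = (2.32242 − 1)/2.32242 × 100 = 56.9414%

56.94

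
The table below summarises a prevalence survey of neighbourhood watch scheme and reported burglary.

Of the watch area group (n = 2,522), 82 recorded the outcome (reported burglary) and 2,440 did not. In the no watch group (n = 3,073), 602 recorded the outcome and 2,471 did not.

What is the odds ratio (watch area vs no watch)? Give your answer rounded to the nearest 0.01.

0.14

From the description: a = 82, b = 2440, c = 602, d = 2471.
OR = (a·d)/(b·c) = (82 × 2471) / (2440 × 602) = 202622 / 1468880 = 0.13794
Exposure is associated with lower odds of reported burglary (OR = 0.14 < 1).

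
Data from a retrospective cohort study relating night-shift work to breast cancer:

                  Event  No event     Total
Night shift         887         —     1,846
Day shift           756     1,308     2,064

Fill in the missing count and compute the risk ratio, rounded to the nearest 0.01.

The missing cell is in the exposed row: 1846 − 887 = 959.
So a = 887, b = 959, c = 756, d = 1308.
RR = [a/(a+b)] / [c/(c+d)] = (887/1846) / (756/2064) = 0.48050/0.36628 = 1.31184

1.31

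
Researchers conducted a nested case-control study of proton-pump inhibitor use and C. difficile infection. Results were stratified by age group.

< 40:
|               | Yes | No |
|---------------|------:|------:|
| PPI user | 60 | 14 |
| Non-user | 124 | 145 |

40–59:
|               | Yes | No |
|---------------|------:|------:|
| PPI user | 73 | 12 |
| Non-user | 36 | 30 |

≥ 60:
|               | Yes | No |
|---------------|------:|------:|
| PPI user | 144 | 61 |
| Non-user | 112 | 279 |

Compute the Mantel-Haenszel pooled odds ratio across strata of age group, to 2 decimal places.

5.53

OR_MH = Σ(aᵢdᵢ/nᵢ) / Σ(bᵢcᵢ/nᵢ), where nᵢ is the stratum total.
Stratum 1 (< 40): n = 343; a·d/n = 60·145/343 = 25.3644; b·c/n = 14·124/343 = 5.0612
Stratum 2 (40–59): n = 151; a·d/n = 73·30/151 = 14.5033; b·c/n = 12·36/151 = 2.8609
Stratum 3 (≥ 60): n = 596; a·d/n = 144·279/596 = 67.4094; b·c/n = 61·112/596 = 11.4631
OR_MH = (25.3644 + 14.5033 + 67.4094) / (5.0612 + 2.8609 + 11.4631) = 107.2771 / 19.3852 = 5.53396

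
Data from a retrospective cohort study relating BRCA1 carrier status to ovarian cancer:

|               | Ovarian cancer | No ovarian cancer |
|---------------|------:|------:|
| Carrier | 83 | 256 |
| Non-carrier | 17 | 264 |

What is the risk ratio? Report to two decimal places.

4.05

Cells: a = 83, b = 256, c = 17, d = 264.
Risk in exposed = 83/339 = 0.24484; risk in unexposed = 17/281 = 0.06050.
RR = 0.24484 / 0.06050 = 4.04702
The risk among the exposed is 4.05 times that among the unexposed.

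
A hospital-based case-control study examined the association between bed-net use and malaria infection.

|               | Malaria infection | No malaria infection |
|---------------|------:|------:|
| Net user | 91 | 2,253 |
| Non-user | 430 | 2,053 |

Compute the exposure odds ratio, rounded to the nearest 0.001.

Cells: a = 91, b = 2253, c = 430, d = 2053.
OR = (a·d)/(b·c) = (91 × 2053) / (2253 × 430) = 186823 / 968790 = 0.19284
Exposure is associated with lower odds of malaria infection (OR = 0.19 < 1).

0.193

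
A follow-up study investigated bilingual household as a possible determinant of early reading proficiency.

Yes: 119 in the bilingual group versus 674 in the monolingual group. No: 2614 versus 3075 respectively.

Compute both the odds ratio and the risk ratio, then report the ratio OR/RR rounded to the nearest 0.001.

From the description: a = 119, b = 2614, c = 674, d = 3075.
OR = (119·3075)/(2614·674) = 365925/1761836 = 0.20770
Risk in exposed = 119/2733 = 0.04354; risk in unexposed = 674/3749 = 0.17978; RR = 0.24219
OR/RR = 0.20770 / 0.24219 = 0.85756
The outcome is not rare, so the OR lies further from 1 than the RR.

0.858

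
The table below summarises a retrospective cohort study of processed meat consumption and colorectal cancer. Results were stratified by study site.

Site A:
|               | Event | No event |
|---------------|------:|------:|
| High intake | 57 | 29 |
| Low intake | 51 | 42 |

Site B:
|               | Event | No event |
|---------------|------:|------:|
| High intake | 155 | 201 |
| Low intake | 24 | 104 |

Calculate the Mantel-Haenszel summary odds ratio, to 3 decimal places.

2.561

OR_MH = Σ(aᵢdᵢ/nᵢ) / Σ(bᵢcᵢ/nᵢ), where nᵢ is the stratum total.
Stratum 1 (Site A): n = 179; a·d/n = 57·42/179 = 13.3743; b·c/n = 29·51/179 = 8.2626
Stratum 2 (Site B): n = 484; a·d/n = 155·104/484 = 33.3058; b·c/n = 201·24/484 = 9.9669
OR_MH = (13.3743 + 33.3058) / (8.2626 + 9.9669) = 46.6801 / 18.2295 = 2.56069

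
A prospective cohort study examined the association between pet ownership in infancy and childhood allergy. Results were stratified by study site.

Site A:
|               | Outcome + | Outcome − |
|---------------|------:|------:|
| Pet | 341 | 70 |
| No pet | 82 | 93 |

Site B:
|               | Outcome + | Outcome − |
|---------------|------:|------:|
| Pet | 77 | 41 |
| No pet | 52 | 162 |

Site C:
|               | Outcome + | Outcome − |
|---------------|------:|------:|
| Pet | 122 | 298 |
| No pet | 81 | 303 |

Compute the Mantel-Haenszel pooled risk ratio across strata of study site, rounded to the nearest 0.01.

1.77

RR_MH = Σ(aᵢ·n₀ᵢ/nᵢ) / Σ(cᵢ·n₁ᵢ/nᵢ), with n₁ᵢ = aᵢ+bᵢ (exposed), n₀ᵢ = cᵢ+dᵢ (unexposed), nᵢ = n₁ᵢ+n₀ᵢ.
Stratum 1 (Site A): n₁ = 411, n₀ = 175, n = 586; a·n₀/n = 341·175/586 = 101.8345; c·n₁/n = 82·411/586 = 57.5119
Stratum 2 (Site B): n₁ = 118, n₀ = 214, n = 332; a·n₀/n = 77·214/332 = 49.6325; c·n₁/n = 52·118/332 = 18.4819
Stratum 3 (Site C): n₁ = 420, n₀ = 384, n = 804; a·n₀/n = 122·384/804 = 58.2687; c·n₁/n = 81·420/804 = 42.3134
RR_MH = (101.8345 + 49.6325 + 58.2687) / (57.5119 + 18.4819 + 42.3134) = 209.7357 / 118.3073 = 1.77280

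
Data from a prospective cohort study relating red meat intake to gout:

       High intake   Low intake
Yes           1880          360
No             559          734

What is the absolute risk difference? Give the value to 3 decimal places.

0.442

Reading the table with exposure as columns: a = 1880 (High intake, case), b = 559 (High intake, non-case), c = 360 (Low intake, case), d = 734.
Risk in exposed = 1880/2439 = 0.770808; risk in unexposed = 360/1094 = 0.329068.
Risk difference = 0.770808 − 0.329068 = 0.441740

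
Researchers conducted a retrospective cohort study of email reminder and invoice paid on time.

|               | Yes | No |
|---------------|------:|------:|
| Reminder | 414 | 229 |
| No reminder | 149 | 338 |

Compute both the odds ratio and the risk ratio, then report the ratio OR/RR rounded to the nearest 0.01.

Cells: a = 414, b = 229, c = 149, d = 338.
OR = (414·338)/(229·149) = 139932/34121 = 4.10105
Risk in exposed = 414/643 = 0.64386; risk in unexposed = 149/487 = 0.30595; RR = 2.10442
OR/RR = 4.10105 / 2.10442 = 1.94878
The outcome is not rare, so the OR lies further from 1 than the RR.

1.95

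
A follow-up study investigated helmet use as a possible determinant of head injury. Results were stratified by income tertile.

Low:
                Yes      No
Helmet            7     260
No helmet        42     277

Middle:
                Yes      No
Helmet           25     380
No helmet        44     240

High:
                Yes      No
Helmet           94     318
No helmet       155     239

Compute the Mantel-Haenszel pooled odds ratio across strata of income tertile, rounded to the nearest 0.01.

0.38

OR_MH = Σ(aᵢdᵢ/nᵢ) / Σ(bᵢcᵢ/nᵢ), where nᵢ is the stratum total.
Stratum 1 (Low): n = 586; a·d/n = 7·277/586 = 3.3089; b·c/n = 260·42/586 = 18.6348
Stratum 2 (Middle): n = 689; a·d/n = 25·240/689 = 8.7083; b·c/n = 380·44/689 = 24.2671
Stratum 3 (High): n = 806; a·d/n = 94·239/806 = 27.8734; b·c/n = 318·155/806 = 61.1538
OR_MH = (3.3089 + 8.7083 + 27.8734) / (18.6348 + 24.2671 + 61.1538) = 39.8906 / 104.0557 = 0.38336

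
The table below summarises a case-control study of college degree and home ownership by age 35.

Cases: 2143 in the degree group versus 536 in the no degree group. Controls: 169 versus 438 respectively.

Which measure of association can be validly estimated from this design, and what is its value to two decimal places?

10.36

From the description: a = 2143, b = 169, c = 536, d = 438.
This is a case-control study: participants were sampled on outcome status, so risks in the source population cannot be estimated directly — relative risk is not valid here. The odds ratio is the appropriate measure.
OR = (a·d)/(b·c) = (2143 × 438) / (169 × 536) = 938634 / 90584 = 10.36203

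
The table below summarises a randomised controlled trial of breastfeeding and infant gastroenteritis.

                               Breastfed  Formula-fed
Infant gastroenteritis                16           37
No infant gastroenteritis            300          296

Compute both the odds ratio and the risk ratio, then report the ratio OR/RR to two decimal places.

0.94

Reading the table with exposure as columns: a = 16 (Breastfed, case), b = 300 (Breastfed, non-case), c = 37 (Formula-fed, case), d = 296.
OR = (16·296)/(300·37) = 4736/11100 = 0.42667
Risk in exposed = 16/316 = 0.05063; risk in unexposed = 37/333 = 0.11111; RR = 0.45570
OR/RR = 0.42667 / 0.45570 = 0.93630
The outcome is not rare, so the OR lies further from 1 than the RR.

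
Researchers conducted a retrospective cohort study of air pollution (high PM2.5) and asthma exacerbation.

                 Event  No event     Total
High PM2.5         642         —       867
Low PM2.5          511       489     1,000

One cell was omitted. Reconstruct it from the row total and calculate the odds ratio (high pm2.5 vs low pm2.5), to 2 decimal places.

2.73

The missing cell is in the exposed row: 867 − 642 = 225.
So a = 642, b = 225, c = 511, d = 489.
OR = (a·d)/(b·c) = (642 × 489) / (225 × 511) = 313938 / 114975 = 2.73049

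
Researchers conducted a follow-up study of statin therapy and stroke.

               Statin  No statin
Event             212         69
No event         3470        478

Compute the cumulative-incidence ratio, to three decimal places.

Reading the table with exposure as columns: a = 212 (Statin, case), b = 3470 (Statin, non-case), c = 69 (No statin, case), d = 478.
Risk in exposed = 212/3682 = 0.05758; risk in unexposed = 69/547 = 0.12614.
RR = 0.05758 / 0.12614 = 0.45645
The risk is 54% lower among the exposed than among the unexposed.

0.456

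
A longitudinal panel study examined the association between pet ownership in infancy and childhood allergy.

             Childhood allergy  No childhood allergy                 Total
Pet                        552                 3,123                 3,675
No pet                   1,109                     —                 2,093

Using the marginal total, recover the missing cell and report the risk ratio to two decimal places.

The missing cell is in the unexposed row: 2093 − 1109 = 984.
So a = 552, b = 3123, c = 1109, d = 984.
RR = [a/(a+b)] / [c/(c+d)] = (552/3675) / (1109/2093) = 0.15020/0.52986 = 0.28348

0.28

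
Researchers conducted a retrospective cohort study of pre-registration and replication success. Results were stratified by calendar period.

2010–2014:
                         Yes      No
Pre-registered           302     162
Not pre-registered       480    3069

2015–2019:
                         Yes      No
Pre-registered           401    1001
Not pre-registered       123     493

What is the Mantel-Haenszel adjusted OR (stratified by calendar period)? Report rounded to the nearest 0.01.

4.09

OR_MH = Σ(aᵢdᵢ/nᵢ) / Σ(bᵢcᵢ/nᵢ), where nᵢ is the stratum total.
Stratum 1 (2010–2014): n = 4013; a·d/n = 302·3069/4013 = 230.9589; b·c/n = 162·480/4013 = 19.3770
Stratum 2 (2015–2019): n = 2018; a·d/n = 401·493/2018 = 97.9648; b·c/n = 1001·123/2018 = 61.0124
OR_MH = (230.9589 + 97.9648) / (19.3770 + 61.0124) = 328.9237 / 80.3894 = 4.09163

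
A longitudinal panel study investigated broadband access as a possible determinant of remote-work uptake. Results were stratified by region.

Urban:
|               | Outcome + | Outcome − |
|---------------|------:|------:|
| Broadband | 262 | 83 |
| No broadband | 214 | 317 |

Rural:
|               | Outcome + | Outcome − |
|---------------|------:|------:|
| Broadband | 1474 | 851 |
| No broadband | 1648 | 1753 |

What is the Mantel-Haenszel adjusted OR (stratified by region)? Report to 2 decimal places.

2.06

OR_MH = Σ(aᵢdᵢ/nᵢ) / Σ(bᵢcᵢ/nᵢ), where nᵢ is the stratum total.
Stratum 1 (Urban): n = 876; a·d/n = 262·317/876 = 94.8105; b·c/n = 83·214/876 = 20.2763
Stratum 2 (Rural): n = 5726; a·d/n = 1474·1753/5726 = 451.2613; b·c/n = 851·1648/5726 = 244.9263
OR_MH = (94.8105 + 451.2613) / (20.2763 + 244.9263) = 546.0718 / 265.2026 = 2.05907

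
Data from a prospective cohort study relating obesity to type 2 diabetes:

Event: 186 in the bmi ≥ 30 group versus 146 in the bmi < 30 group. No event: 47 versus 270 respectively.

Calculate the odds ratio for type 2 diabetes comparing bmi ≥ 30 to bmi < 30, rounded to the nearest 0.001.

7.319

From the description: a = 186, b = 47, c = 146, d = 270.
OR = (a·d)/(b·c) = (186 × 270) / (47 × 146) = 50220 / 6862 = 7.31857
The odds of type 2 diabetes are about 7.32 times as high in the bmi ≥ 30 group.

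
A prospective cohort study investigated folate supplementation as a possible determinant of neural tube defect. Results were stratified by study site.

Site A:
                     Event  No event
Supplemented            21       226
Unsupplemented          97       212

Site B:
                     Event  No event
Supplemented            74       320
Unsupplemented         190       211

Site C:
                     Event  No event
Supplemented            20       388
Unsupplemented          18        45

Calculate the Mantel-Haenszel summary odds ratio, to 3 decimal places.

0.226

OR_MH = Σ(aᵢdᵢ/nᵢ) / Σ(bᵢcᵢ/nᵢ), where nᵢ is the stratum total.
Stratum 1 (Site A): n = 556; a·d/n = 21·212/556 = 8.0072; b·c/n = 226·97/556 = 39.4281
Stratum 2 (Site B): n = 795; a·d/n = 74·211/795 = 19.6403; b·c/n = 320·190/795 = 76.4780
Stratum 3 (Site C): n = 471; a·d/n = 20·45/471 = 1.9108; b·c/n = 388·18/471 = 14.8280
OR_MH = (8.0072 + 19.6403 + 1.9108) / (39.4281 + 76.4780 + 14.8280) = 29.5583 / 130.7341 = 0.22609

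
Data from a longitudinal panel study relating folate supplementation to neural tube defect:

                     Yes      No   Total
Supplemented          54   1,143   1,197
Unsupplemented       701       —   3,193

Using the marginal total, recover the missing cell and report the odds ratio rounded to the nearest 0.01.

The missing cell is in the unexposed row: 3193 − 701 = 2492.
So a = 54, b = 1143, c = 701, d = 2492.
OR = (a·d)/(b·c) = (54 × 2492) / (1143 × 701) = 134568 / 801243 = 0.16795

0.17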